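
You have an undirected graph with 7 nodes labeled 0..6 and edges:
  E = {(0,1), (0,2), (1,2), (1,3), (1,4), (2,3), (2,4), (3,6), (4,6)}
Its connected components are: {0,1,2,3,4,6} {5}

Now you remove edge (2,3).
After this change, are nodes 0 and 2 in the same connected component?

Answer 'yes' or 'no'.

Answer: yes

Derivation:
Initial components: {0,1,2,3,4,6} {5}
Removing edge (2,3): not a bridge — component count unchanged at 2.
New components: {0,1,2,3,4,6} {5}
Are 0 and 2 in the same component? yes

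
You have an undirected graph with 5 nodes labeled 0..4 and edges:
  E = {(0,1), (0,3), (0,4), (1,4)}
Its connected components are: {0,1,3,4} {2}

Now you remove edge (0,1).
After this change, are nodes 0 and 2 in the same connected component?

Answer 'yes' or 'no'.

Initial components: {0,1,3,4} {2}
Removing edge (0,1): not a bridge — component count unchanged at 2.
New components: {0,1,3,4} {2}
Are 0 and 2 in the same component? no

Answer: no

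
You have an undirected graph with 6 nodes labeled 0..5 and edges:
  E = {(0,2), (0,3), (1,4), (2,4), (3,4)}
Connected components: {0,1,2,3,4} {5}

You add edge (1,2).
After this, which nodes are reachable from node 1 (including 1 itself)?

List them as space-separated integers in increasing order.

Before: nodes reachable from 1: {0,1,2,3,4}
Adding (1,2): both endpoints already in same component. Reachability from 1 unchanged.
After: nodes reachable from 1: {0,1,2,3,4}

Answer: 0 1 2 3 4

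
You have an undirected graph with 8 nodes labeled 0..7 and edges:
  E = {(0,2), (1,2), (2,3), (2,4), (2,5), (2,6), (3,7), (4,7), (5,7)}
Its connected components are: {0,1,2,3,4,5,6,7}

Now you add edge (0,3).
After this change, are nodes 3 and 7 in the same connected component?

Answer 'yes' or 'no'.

Answer: yes

Derivation:
Initial components: {0,1,2,3,4,5,6,7}
Adding edge (0,3): both already in same component {0,1,2,3,4,5,6,7}. No change.
New components: {0,1,2,3,4,5,6,7}
Are 3 and 7 in the same component? yes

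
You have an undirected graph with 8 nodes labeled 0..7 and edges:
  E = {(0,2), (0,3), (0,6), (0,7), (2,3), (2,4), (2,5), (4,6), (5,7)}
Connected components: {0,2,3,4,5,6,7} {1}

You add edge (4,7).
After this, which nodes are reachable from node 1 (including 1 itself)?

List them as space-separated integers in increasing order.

Before: nodes reachable from 1: {1}
Adding (4,7): both endpoints already in same component. Reachability from 1 unchanged.
After: nodes reachable from 1: {1}

Answer: 1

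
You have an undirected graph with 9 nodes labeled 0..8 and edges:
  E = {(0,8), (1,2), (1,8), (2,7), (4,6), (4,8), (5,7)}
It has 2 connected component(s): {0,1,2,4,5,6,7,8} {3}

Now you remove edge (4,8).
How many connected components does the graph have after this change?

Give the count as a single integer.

Initial component count: 2
Remove (4,8): it was a bridge. Count increases: 2 -> 3.
  After removal, components: {0,1,2,5,7,8} {3} {4,6}
New component count: 3

Answer: 3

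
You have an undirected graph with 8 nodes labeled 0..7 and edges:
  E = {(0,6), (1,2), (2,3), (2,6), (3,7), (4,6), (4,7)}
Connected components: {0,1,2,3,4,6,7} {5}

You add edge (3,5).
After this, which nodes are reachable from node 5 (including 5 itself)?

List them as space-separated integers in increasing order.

Answer: 0 1 2 3 4 5 6 7

Derivation:
Before: nodes reachable from 5: {5}
Adding (3,5): merges 5's component with another. Reachability grows.
After: nodes reachable from 5: {0,1,2,3,4,5,6,7}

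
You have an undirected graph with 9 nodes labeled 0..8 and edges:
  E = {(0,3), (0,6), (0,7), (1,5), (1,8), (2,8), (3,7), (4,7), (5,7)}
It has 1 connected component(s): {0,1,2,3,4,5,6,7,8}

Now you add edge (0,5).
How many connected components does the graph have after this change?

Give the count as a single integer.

Initial component count: 1
Add (0,5): endpoints already in same component. Count unchanged: 1.
New component count: 1

Answer: 1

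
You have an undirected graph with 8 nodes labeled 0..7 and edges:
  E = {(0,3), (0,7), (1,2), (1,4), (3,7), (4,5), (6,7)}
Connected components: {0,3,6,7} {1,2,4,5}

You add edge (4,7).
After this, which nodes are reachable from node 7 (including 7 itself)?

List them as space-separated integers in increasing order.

Before: nodes reachable from 7: {0,3,6,7}
Adding (4,7): merges 7's component with another. Reachability grows.
After: nodes reachable from 7: {0,1,2,3,4,5,6,7}

Answer: 0 1 2 3 4 5 6 7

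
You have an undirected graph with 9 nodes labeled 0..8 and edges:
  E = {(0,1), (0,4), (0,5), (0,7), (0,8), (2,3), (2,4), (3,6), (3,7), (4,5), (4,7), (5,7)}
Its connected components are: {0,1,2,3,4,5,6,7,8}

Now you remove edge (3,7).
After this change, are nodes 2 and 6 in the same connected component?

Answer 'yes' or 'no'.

Answer: yes

Derivation:
Initial components: {0,1,2,3,4,5,6,7,8}
Removing edge (3,7): not a bridge — component count unchanged at 1.
New components: {0,1,2,3,4,5,6,7,8}
Are 2 and 6 in the same component? yes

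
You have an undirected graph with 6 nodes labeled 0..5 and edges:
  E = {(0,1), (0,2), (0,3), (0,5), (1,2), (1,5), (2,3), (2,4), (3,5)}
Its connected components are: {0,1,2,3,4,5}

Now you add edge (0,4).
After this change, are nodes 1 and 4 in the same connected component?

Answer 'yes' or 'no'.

Initial components: {0,1,2,3,4,5}
Adding edge (0,4): both already in same component {0,1,2,3,4,5}. No change.
New components: {0,1,2,3,4,5}
Are 1 and 4 in the same component? yes

Answer: yes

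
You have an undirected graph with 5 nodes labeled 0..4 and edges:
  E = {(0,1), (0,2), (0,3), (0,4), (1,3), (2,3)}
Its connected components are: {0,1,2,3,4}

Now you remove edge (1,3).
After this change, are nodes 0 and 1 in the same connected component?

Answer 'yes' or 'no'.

Answer: yes

Derivation:
Initial components: {0,1,2,3,4}
Removing edge (1,3): not a bridge — component count unchanged at 1.
New components: {0,1,2,3,4}
Are 0 and 1 in the same component? yes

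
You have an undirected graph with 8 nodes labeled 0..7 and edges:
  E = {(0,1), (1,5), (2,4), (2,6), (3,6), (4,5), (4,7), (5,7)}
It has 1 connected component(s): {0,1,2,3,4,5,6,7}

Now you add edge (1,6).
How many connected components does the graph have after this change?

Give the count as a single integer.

Answer: 1

Derivation:
Initial component count: 1
Add (1,6): endpoints already in same component. Count unchanged: 1.
New component count: 1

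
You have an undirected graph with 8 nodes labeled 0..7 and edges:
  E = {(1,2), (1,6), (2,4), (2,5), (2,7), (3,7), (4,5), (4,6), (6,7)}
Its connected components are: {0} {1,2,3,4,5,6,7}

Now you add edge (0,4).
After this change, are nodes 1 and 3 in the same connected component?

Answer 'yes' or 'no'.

Answer: yes

Derivation:
Initial components: {0} {1,2,3,4,5,6,7}
Adding edge (0,4): merges {0} and {1,2,3,4,5,6,7}.
New components: {0,1,2,3,4,5,6,7}
Are 1 and 3 in the same component? yes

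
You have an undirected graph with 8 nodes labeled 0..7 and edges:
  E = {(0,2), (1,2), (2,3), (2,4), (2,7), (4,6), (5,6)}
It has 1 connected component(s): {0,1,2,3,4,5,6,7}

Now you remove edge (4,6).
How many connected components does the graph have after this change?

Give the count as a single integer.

Answer: 2

Derivation:
Initial component count: 1
Remove (4,6): it was a bridge. Count increases: 1 -> 2.
  After removal, components: {0,1,2,3,4,7} {5,6}
New component count: 2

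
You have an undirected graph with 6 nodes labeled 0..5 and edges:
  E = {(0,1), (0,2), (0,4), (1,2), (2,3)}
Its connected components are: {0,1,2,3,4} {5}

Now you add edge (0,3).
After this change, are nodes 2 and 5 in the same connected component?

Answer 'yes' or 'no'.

Answer: no

Derivation:
Initial components: {0,1,2,3,4} {5}
Adding edge (0,3): both already in same component {0,1,2,3,4}. No change.
New components: {0,1,2,3,4} {5}
Are 2 and 5 in the same component? no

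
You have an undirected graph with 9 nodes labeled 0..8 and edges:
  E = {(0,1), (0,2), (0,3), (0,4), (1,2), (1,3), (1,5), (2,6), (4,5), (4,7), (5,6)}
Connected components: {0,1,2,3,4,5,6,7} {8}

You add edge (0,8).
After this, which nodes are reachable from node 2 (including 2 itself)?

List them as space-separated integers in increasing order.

Before: nodes reachable from 2: {0,1,2,3,4,5,6,7}
Adding (0,8): merges 2's component with another. Reachability grows.
After: nodes reachable from 2: {0,1,2,3,4,5,6,7,8}

Answer: 0 1 2 3 4 5 6 7 8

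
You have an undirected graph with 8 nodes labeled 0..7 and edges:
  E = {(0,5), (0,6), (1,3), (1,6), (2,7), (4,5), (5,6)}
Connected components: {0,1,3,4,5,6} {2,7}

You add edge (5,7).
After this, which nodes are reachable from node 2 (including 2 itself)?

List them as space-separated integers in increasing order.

Before: nodes reachable from 2: {2,7}
Adding (5,7): merges 2's component with another. Reachability grows.
After: nodes reachable from 2: {0,1,2,3,4,5,6,7}

Answer: 0 1 2 3 4 5 6 7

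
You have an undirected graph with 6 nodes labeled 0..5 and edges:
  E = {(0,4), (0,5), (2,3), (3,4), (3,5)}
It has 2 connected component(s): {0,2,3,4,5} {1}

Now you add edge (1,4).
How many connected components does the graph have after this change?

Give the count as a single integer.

Initial component count: 2
Add (1,4): merges two components. Count decreases: 2 -> 1.
New component count: 1

Answer: 1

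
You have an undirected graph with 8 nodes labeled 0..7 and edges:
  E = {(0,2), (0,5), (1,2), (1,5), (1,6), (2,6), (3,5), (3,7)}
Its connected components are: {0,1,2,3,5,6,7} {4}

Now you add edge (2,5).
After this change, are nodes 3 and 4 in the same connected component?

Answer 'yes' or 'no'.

Initial components: {0,1,2,3,5,6,7} {4}
Adding edge (2,5): both already in same component {0,1,2,3,5,6,7}. No change.
New components: {0,1,2,3,5,6,7} {4}
Are 3 and 4 in the same component? no

Answer: no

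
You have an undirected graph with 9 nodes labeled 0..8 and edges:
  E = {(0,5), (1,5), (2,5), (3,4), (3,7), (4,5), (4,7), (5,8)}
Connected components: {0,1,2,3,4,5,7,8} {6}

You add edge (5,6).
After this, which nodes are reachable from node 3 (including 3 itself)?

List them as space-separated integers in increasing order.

Before: nodes reachable from 3: {0,1,2,3,4,5,7,8}
Adding (5,6): merges 3's component with another. Reachability grows.
After: nodes reachable from 3: {0,1,2,3,4,5,6,7,8}

Answer: 0 1 2 3 4 5 6 7 8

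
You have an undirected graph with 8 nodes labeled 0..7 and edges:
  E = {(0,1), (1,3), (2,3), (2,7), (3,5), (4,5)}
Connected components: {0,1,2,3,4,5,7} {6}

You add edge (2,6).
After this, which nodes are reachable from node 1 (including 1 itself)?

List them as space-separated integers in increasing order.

Answer: 0 1 2 3 4 5 6 7

Derivation:
Before: nodes reachable from 1: {0,1,2,3,4,5,7}
Adding (2,6): merges 1's component with another. Reachability grows.
After: nodes reachable from 1: {0,1,2,3,4,5,6,7}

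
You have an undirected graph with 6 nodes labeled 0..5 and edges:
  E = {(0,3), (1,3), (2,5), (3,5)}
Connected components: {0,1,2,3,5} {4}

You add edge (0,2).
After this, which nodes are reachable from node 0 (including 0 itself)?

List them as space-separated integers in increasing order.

Answer: 0 1 2 3 5

Derivation:
Before: nodes reachable from 0: {0,1,2,3,5}
Adding (0,2): both endpoints already in same component. Reachability from 0 unchanged.
After: nodes reachable from 0: {0,1,2,3,5}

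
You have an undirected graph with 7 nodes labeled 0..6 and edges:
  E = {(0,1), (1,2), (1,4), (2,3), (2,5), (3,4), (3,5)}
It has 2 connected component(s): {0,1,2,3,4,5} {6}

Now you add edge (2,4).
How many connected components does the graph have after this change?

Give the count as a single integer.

Initial component count: 2
Add (2,4): endpoints already in same component. Count unchanged: 2.
New component count: 2

Answer: 2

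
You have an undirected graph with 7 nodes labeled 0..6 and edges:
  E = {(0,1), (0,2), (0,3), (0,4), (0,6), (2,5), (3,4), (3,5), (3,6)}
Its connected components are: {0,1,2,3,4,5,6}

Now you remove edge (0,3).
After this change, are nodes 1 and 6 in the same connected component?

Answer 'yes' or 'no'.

Answer: yes

Derivation:
Initial components: {0,1,2,3,4,5,6}
Removing edge (0,3): not a bridge — component count unchanged at 1.
New components: {0,1,2,3,4,5,6}
Are 1 and 6 in the same component? yes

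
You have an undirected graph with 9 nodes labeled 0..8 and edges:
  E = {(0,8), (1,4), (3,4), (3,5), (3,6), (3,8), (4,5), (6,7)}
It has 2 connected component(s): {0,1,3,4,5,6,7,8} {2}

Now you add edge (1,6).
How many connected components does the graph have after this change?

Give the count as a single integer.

Initial component count: 2
Add (1,6): endpoints already in same component. Count unchanged: 2.
New component count: 2

Answer: 2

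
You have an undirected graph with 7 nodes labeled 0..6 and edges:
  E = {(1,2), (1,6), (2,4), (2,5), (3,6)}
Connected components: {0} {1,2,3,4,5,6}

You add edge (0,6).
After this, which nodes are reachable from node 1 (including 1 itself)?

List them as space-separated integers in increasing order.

Before: nodes reachable from 1: {1,2,3,4,5,6}
Adding (0,6): merges 1's component with another. Reachability grows.
After: nodes reachable from 1: {0,1,2,3,4,5,6}

Answer: 0 1 2 3 4 5 6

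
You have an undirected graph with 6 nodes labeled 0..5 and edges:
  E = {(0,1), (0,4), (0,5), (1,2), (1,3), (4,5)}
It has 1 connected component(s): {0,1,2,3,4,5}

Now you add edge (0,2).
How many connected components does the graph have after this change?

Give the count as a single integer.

Initial component count: 1
Add (0,2): endpoints already in same component. Count unchanged: 1.
New component count: 1

Answer: 1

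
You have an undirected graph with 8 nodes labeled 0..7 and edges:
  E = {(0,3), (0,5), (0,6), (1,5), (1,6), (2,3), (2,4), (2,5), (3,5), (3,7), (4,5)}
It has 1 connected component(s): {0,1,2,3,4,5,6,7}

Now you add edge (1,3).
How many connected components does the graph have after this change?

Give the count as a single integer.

Answer: 1

Derivation:
Initial component count: 1
Add (1,3): endpoints already in same component. Count unchanged: 1.
New component count: 1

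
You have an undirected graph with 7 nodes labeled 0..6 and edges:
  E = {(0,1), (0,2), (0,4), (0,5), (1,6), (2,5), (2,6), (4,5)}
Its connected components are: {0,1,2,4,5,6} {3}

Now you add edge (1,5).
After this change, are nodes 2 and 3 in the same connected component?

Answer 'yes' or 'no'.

Initial components: {0,1,2,4,5,6} {3}
Adding edge (1,5): both already in same component {0,1,2,4,5,6}. No change.
New components: {0,1,2,4,5,6} {3}
Are 2 and 3 in the same component? no

Answer: no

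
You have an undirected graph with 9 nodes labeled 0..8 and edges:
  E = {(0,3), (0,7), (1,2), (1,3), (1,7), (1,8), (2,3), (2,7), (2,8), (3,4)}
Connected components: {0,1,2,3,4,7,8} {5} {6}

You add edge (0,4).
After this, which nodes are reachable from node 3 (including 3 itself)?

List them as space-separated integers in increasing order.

Answer: 0 1 2 3 4 7 8

Derivation:
Before: nodes reachable from 3: {0,1,2,3,4,7,8}
Adding (0,4): both endpoints already in same component. Reachability from 3 unchanged.
After: nodes reachable from 3: {0,1,2,3,4,7,8}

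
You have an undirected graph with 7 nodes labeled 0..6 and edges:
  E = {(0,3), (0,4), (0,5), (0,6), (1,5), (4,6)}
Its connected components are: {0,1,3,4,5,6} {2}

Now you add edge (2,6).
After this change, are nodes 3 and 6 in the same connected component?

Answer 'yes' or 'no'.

Answer: yes

Derivation:
Initial components: {0,1,3,4,5,6} {2}
Adding edge (2,6): merges {2} and {0,1,3,4,5,6}.
New components: {0,1,2,3,4,5,6}
Are 3 and 6 in the same component? yes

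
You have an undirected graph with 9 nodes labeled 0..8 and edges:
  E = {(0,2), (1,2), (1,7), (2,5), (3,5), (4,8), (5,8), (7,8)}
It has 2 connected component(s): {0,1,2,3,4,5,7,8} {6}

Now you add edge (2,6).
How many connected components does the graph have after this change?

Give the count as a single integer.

Initial component count: 2
Add (2,6): merges two components. Count decreases: 2 -> 1.
New component count: 1

Answer: 1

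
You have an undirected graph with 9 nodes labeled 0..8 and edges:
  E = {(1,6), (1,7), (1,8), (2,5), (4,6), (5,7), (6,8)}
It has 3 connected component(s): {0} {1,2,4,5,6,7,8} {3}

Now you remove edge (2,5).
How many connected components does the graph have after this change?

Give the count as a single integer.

Initial component count: 3
Remove (2,5): it was a bridge. Count increases: 3 -> 4.
  After removal, components: {0} {1,4,5,6,7,8} {2} {3}
New component count: 4

Answer: 4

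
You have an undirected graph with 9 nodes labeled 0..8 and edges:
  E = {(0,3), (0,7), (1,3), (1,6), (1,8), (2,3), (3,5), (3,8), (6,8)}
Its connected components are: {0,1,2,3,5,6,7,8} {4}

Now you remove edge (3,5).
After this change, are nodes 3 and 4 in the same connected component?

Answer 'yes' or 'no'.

Initial components: {0,1,2,3,5,6,7,8} {4}
Removing edge (3,5): it was a bridge — component count 2 -> 3.
New components: {0,1,2,3,6,7,8} {4} {5}
Are 3 and 4 in the same component? no

Answer: no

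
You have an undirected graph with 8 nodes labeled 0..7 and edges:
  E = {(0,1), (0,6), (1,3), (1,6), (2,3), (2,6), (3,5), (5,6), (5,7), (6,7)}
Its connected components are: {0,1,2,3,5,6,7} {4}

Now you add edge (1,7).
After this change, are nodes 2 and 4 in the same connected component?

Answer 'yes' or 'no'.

Answer: no

Derivation:
Initial components: {0,1,2,3,5,6,7} {4}
Adding edge (1,7): both already in same component {0,1,2,3,5,6,7}. No change.
New components: {0,1,2,3,5,6,7} {4}
Are 2 and 4 in the same component? no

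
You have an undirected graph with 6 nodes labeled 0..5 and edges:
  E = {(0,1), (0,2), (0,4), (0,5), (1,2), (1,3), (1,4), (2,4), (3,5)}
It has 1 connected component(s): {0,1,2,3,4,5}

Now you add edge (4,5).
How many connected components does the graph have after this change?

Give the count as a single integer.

Answer: 1

Derivation:
Initial component count: 1
Add (4,5): endpoints already in same component. Count unchanged: 1.
New component count: 1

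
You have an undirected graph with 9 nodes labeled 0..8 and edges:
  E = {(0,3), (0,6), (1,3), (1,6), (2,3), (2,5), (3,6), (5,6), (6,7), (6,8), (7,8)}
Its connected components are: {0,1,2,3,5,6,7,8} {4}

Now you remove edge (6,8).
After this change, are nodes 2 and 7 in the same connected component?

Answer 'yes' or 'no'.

Initial components: {0,1,2,3,5,6,7,8} {4}
Removing edge (6,8): not a bridge — component count unchanged at 2.
New components: {0,1,2,3,5,6,7,8} {4}
Are 2 and 7 in the same component? yes

Answer: yes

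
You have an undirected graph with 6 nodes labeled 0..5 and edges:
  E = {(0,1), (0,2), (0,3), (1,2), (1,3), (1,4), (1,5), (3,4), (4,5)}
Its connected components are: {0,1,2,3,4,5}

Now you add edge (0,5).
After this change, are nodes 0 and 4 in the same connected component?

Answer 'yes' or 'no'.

Initial components: {0,1,2,3,4,5}
Adding edge (0,5): both already in same component {0,1,2,3,4,5}. No change.
New components: {0,1,2,3,4,5}
Are 0 and 4 in the same component? yes

Answer: yes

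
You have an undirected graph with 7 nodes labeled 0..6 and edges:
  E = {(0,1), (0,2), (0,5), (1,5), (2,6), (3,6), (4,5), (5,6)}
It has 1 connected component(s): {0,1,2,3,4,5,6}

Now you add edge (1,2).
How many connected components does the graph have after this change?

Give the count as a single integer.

Answer: 1

Derivation:
Initial component count: 1
Add (1,2): endpoints already in same component. Count unchanged: 1.
New component count: 1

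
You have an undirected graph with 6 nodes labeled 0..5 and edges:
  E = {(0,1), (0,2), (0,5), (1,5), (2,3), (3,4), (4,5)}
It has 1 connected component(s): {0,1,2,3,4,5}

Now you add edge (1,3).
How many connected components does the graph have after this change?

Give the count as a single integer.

Answer: 1

Derivation:
Initial component count: 1
Add (1,3): endpoints already in same component. Count unchanged: 1.
New component count: 1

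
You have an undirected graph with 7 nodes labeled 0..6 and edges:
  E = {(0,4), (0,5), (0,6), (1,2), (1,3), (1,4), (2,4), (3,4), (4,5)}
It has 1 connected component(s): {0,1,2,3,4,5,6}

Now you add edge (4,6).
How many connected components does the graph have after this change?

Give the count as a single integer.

Initial component count: 1
Add (4,6): endpoints already in same component. Count unchanged: 1.
New component count: 1

Answer: 1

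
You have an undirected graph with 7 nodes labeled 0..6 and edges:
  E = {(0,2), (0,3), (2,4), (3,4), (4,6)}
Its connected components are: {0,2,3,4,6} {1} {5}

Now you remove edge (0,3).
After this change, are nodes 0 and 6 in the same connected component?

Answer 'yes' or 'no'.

Initial components: {0,2,3,4,6} {1} {5}
Removing edge (0,3): not a bridge — component count unchanged at 3.
New components: {0,2,3,4,6} {1} {5}
Are 0 and 6 in the same component? yes

Answer: yes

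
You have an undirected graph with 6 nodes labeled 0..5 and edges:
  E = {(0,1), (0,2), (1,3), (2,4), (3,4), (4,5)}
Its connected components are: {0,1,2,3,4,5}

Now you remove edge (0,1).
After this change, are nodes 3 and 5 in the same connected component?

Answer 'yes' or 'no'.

Initial components: {0,1,2,3,4,5}
Removing edge (0,1): not a bridge — component count unchanged at 1.
New components: {0,1,2,3,4,5}
Are 3 and 5 in the same component? yes

Answer: yes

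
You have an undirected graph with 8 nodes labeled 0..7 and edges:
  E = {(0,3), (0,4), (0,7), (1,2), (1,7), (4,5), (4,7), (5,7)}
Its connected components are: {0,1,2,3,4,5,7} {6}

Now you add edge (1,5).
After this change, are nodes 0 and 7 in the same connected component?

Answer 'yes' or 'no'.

Answer: yes

Derivation:
Initial components: {0,1,2,3,4,5,7} {6}
Adding edge (1,5): both already in same component {0,1,2,3,4,5,7}. No change.
New components: {0,1,2,3,4,5,7} {6}
Are 0 and 7 in the same component? yes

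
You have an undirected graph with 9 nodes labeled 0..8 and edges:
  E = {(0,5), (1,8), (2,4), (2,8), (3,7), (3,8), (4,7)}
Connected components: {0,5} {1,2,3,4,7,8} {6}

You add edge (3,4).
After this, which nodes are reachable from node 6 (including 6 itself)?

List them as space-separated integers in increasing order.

Before: nodes reachable from 6: {6}
Adding (3,4): both endpoints already in same component. Reachability from 6 unchanged.
After: nodes reachable from 6: {6}

Answer: 6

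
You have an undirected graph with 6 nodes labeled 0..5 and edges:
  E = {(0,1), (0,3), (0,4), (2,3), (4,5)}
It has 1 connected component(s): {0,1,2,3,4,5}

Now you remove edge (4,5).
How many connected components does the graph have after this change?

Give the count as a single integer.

Answer: 2

Derivation:
Initial component count: 1
Remove (4,5): it was a bridge. Count increases: 1 -> 2.
  After removal, components: {0,1,2,3,4} {5}
New component count: 2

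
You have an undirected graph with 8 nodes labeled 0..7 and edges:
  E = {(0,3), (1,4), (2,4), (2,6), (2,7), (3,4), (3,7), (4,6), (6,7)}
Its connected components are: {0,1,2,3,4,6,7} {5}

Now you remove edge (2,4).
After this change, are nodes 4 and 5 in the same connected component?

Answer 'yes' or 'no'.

Answer: no

Derivation:
Initial components: {0,1,2,3,4,6,7} {5}
Removing edge (2,4): not a bridge — component count unchanged at 2.
New components: {0,1,2,3,4,6,7} {5}
Are 4 and 5 in the same component? no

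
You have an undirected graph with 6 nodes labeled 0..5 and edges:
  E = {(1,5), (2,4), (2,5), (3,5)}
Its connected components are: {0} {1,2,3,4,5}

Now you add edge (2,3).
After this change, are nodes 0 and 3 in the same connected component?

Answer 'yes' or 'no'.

Initial components: {0} {1,2,3,4,5}
Adding edge (2,3): both already in same component {1,2,3,4,5}. No change.
New components: {0} {1,2,3,4,5}
Are 0 and 3 in the same component? no

Answer: no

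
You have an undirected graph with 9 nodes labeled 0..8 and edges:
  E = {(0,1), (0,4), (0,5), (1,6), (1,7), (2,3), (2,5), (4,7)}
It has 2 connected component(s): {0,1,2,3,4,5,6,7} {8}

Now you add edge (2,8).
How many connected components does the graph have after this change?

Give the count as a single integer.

Answer: 1

Derivation:
Initial component count: 2
Add (2,8): merges two components. Count decreases: 2 -> 1.
New component count: 1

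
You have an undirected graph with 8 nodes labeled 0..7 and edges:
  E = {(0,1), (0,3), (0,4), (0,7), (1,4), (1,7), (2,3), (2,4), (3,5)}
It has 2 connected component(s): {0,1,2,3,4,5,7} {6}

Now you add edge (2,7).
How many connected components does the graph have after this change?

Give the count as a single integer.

Answer: 2

Derivation:
Initial component count: 2
Add (2,7): endpoints already in same component. Count unchanged: 2.
New component count: 2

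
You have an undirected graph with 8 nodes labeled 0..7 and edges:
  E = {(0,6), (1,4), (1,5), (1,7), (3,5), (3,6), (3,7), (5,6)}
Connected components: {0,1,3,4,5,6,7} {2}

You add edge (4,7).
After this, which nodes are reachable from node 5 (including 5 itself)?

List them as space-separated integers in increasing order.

Before: nodes reachable from 5: {0,1,3,4,5,6,7}
Adding (4,7): both endpoints already in same component. Reachability from 5 unchanged.
After: nodes reachable from 5: {0,1,3,4,5,6,7}

Answer: 0 1 3 4 5 6 7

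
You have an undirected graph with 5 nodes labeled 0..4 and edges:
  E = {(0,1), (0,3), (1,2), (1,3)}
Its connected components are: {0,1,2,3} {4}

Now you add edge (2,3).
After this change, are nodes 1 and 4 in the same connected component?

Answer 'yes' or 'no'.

Initial components: {0,1,2,3} {4}
Adding edge (2,3): both already in same component {0,1,2,3}. No change.
New components: {0,1,2,3} {4}
Are 1 and 4 in the same component? no

Answer: no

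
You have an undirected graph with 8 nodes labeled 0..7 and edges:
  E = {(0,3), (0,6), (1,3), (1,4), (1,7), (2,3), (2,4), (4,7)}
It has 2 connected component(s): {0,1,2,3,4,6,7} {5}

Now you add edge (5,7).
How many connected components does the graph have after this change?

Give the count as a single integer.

Answer: 1

Derivation:
Initial component count: 2
Add (5,7): merges two components. Count decreases: 2 -> 1.
New component count: 1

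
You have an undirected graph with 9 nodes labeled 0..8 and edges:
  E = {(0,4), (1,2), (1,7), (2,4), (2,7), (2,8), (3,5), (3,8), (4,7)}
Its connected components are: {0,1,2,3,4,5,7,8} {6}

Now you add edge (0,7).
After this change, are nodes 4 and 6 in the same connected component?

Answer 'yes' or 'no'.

Initial components: {0,1,2,3,4,5,7,8} {6}
Adding edge (0,7): both already in same component {0,1,2,3,4,5,7,8}. No change.
New components: {0,1,2,3,4,5,7,8} {6}
Are 4 and 6 in the same component? no

Answer: no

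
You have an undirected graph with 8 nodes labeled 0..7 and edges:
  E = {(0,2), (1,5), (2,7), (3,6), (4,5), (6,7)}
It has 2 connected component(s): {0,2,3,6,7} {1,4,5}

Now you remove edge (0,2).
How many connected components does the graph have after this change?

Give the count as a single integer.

Answer: 3

Derivation:
Initial component count: 2
Remove (0,2): it was a bridge. Count increases: 2 -> 3.
  After removal, components: {0} {1,4,5} {2,3,6,7}
New component count: 3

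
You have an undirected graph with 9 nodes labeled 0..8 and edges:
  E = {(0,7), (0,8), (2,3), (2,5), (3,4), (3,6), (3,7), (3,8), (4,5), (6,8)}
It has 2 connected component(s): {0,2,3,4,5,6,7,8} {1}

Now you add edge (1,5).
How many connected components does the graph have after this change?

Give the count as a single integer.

Initial component count: 2
Add (1,5): merges two components. Count decreases: 2 -> 1.
New component count: 1

Answer: 1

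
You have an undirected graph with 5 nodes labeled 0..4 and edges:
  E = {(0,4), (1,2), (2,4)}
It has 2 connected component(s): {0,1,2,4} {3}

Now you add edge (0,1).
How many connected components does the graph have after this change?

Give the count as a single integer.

Initial component count: 2
Add (0,1): endpoints already in same component. Count unchanged: 2.
New component count: 2

Answer: 2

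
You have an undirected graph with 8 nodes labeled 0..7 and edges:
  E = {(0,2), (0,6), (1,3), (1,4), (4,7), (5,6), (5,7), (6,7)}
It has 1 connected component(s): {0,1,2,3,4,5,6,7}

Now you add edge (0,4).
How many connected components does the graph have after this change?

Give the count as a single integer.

Initial component count: 1
Add (0,4): endpoints already in same component. Count unchanged: 1.
New component count: 1

Answer: 1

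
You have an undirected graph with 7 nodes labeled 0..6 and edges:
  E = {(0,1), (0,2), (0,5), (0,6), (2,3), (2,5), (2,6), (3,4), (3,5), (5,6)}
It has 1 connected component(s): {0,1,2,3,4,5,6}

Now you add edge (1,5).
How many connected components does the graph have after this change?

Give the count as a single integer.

Initial component count: 1
Add (1,5): endpoints already in same component. Count unchanged: 1.
New component count: 1

Answer: 1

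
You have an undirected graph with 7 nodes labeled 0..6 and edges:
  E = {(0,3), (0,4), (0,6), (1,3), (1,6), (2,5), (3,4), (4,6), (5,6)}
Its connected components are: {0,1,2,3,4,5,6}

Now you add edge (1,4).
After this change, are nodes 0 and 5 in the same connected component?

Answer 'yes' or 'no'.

Answer: yes

Derivation:
Initial components: {0,1,2,3,4,5,6}
Adding edge (1,4): both already in same component {0,1,2,3,4,5,6}. No change.
New components: {0,1,2,3,4,5,6}
Are 0 and 5 in the same component? yes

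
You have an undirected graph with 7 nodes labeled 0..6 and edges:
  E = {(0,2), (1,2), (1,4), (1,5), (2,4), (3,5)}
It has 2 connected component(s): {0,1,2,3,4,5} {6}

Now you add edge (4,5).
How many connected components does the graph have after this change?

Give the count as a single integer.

Initial component count: 2
Add (4,5): endpoints already in same component. Count unchanged: 2.
New component count: 2

Answer: 2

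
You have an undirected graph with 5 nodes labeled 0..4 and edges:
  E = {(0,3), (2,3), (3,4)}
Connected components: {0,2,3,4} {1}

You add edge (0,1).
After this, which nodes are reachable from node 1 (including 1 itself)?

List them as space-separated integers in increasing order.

Before: nodes reachable from 1: {1}
Adding (0,1): merges 1's component with another. Reachability grows.
After: nodes reachable from 1: {0,1,2,3,4}

Answer: 0 1 2 3 4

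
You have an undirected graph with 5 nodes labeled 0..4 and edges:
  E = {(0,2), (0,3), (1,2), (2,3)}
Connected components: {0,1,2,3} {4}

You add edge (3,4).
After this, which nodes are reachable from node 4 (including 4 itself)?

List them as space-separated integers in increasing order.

Before: nodes reachable from 4: {4}
Adding (3,4): merges 4's component with another. Reachability grows.
After: nodes reachable from 4: {0,1,2,3,4}

Answer: 0 1 2 3 4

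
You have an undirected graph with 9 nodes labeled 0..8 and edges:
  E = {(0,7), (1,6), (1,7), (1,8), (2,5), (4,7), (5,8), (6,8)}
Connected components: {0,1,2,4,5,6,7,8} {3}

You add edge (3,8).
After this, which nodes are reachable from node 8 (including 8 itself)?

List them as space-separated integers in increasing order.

Before: nodes reachable from 8: {0,1,2,4,5,6,7,8}
Adding (3,8): merges 8's component with another. Reachability grows.
After: nodes reachable from 8: {0,1,2,3,4,5,6,7,8}

Answer: 0 1 2 3 4 5 6 7 8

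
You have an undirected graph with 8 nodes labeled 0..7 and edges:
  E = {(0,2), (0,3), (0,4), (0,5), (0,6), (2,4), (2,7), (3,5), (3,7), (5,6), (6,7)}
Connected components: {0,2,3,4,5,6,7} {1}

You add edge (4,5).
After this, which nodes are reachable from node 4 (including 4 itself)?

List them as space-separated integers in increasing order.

Answer: 0 2 3 4 5 6 7

Derivation:
Before: nodes reachable from 4: {0,2,3,4,5,6,7}
Adding (4,5): both endpoints already in same component. Reachability from 4 unchanged.
After: nodes reachable from 4: {0,2,3,4,5,6,7}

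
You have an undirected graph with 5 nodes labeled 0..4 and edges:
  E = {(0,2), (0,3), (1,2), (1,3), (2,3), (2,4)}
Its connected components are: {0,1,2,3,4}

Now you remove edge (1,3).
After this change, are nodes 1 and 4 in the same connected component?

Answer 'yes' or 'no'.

Initial components: {0,1,2,3,4}
Removing edge (1,3): not a bridge — component count unchanged at 1.
New components: {0,1,2,3,4}
Are 1 and 4 in the same component? yes

Answer: yes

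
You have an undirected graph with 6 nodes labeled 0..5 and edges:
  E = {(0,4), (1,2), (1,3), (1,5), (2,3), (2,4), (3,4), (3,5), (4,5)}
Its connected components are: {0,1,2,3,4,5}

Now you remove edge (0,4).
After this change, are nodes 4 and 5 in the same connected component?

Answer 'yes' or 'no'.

Initial components: {0,1,2,3,4,5}
Removing edge (0,4): it was a bridge — component count 1 -> 2.
New components: {0} {1,2,3,4,5}
Are 4 and 5 in the same component? yes

Answer: yes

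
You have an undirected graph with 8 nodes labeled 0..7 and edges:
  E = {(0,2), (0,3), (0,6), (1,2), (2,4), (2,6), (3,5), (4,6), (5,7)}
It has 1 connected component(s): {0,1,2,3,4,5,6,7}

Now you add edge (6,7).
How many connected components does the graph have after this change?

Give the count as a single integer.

Initial component count: 1
Add (6,7): endpoints already in same component. Count unchanged: 1.
New component count: 1

Answer: 1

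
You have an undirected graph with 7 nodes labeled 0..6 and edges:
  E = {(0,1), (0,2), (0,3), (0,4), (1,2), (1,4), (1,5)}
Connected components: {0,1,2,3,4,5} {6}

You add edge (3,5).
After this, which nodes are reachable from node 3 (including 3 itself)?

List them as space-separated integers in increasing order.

Answer: 0 1 2 3 4 5

Derivation:
Before: nodes reachable from 3: {0,1,2,3,4,5}
Adding (3,5): both endpoints already in same component. Reachability from 3 unchanged.
After: nodes reachable from 3: {0,1,2,3,4,5}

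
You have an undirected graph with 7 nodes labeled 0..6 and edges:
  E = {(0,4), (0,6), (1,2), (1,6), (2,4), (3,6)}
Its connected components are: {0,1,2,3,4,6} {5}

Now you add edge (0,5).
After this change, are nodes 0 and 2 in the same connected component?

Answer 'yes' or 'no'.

Initial components: {0,1,2,3,4,6} {5}
Adding edge (0,5): merges {0,1,2,3,4,6} and {5}.
New components: {0,1,2,3,4,5,6}
Are 0 and 2 in the same component? yes

Answer: yes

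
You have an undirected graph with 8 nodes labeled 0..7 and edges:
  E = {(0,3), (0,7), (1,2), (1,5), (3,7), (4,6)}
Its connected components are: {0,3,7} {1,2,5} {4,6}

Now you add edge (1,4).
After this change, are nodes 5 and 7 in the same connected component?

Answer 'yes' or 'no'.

Initial components: {0,3,7} {1,2,5} {4,6}
Adding edge (1,4): merges {1,2,5} and {4,6}.
New components: {0,3,7} {1,2,4,5,6}
Are 5 and 7 in the same component? no

Answer: no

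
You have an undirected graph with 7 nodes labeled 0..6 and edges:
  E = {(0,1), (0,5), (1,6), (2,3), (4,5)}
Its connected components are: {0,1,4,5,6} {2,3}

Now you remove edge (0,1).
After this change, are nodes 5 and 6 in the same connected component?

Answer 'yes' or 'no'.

Answer: no

Derivation:
Initial components: {0,1,4,5,6} {2,3}
Removing edge (0,1): it was a bridge — component count 2 -> 3.
New components: {0,4,5} {1,6} {2,3}
Are 5 and 6 in the same component? no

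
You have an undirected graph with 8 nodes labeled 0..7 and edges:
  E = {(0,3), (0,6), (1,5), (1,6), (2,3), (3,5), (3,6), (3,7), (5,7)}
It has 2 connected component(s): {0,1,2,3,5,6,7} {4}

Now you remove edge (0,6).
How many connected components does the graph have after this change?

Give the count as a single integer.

Initial component count: 2
Remove (0,6): not a bridge. Count unchanged: 2.
  After removal, components: {0,1,2,3,5,6,7} {4}
New component count: 2

Answer: 2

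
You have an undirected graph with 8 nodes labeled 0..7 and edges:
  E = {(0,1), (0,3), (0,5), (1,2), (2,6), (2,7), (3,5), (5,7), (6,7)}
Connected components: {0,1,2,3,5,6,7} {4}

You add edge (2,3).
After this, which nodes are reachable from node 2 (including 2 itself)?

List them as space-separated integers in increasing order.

Answer: 0 1 2 3 5 6 7

Derivation:
Before: nodes reachable from 2: {0,1,2,3,5,6,7}
Adding (2,3): both endpoints already in same component. Reachability from 2 unchanged.
After: nodes reachable from 2: {0,1,2,3,5,6,7}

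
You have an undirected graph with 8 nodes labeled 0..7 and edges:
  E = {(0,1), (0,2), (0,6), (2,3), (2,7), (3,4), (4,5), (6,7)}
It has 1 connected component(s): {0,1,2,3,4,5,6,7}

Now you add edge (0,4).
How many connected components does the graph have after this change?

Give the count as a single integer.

Initial component count: 1
Add (0,4): endpoints already in same component. Count unchanged: 1.
New component count: 1

Answer: 1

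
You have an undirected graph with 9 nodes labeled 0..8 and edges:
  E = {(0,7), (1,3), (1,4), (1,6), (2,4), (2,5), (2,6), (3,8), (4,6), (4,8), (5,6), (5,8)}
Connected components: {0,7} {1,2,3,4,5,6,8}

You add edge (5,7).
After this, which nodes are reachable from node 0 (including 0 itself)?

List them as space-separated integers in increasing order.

Before: nodes reachable from 0: {0,7}
Adding (5,7): merges 0's component with another. Reachability grows.
After: nodes reachable from 0: {0,1,2,3,4,5,6,7,8}

Answer: 0 1 2 3 4 5 6 7 8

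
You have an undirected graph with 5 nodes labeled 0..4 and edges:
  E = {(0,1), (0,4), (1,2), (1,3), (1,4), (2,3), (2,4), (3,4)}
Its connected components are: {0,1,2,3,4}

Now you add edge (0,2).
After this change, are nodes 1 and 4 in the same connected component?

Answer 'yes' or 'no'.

Initial components: {0,1,2,3,4}
Adding edge (0,2): both already in same component {0,1,2,3,4}. No change.
New components: {0,1,2,3,4}
Are 1 and 4 in the same component? yes

Answer: yes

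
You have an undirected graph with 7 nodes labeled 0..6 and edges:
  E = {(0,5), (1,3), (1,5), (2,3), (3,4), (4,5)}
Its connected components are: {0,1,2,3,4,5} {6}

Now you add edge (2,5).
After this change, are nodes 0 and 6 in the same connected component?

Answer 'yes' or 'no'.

Answer: no

Derivation:
Initial components: {0,1,2,3,4,5} {6}
Adding edge (2,5): both already in same component {0,1,2,3,4,5}. No change.
New components: {0,1,2,3,4,5} {6}
Are 0 and 6 in the same component? no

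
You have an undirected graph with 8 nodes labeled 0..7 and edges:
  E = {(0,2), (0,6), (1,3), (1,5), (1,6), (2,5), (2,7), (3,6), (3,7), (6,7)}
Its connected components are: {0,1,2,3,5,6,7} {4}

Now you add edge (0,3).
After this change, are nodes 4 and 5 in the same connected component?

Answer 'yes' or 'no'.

Initial components: {0,1,2,3,5,6,7} {4}
Adding edge (0,3): both already in same component {0,1,2,3,5,6,7}. No change.
New components: {0,1,2,3,5,6,7} {4}
Are 4 and 5 in the same component? no

Answer: no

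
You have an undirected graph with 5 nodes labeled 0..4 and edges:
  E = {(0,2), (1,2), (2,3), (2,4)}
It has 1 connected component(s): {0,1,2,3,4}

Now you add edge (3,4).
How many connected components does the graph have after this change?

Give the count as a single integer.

Answer: 1

Derivation:
Initial component count: 1
Add (3,4): endpoints already in same component. Count unchanged: 1.
New component count: 1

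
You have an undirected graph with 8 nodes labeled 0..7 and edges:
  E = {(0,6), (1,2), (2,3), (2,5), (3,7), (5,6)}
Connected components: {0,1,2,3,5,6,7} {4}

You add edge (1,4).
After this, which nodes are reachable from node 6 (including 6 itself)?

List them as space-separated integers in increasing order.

Before: nodes reachable from 6: {0,1,2,3,5,6,7}
Adding (1,4): merges 6's component with another. Reachability grows.
After: nodes reachable from 6: {0,1,2,3,4,5,6,7}

Answer: 0 1 2 3 4 5 6 7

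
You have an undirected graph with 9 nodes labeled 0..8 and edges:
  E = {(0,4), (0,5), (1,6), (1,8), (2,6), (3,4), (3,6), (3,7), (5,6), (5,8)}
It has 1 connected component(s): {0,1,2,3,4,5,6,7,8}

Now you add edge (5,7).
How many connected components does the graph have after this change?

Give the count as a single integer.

Answer: 1

Derivation:
Initial component count: 1
Add (5,7): endpoints already in same component. Count unchanged: 1.
New component count: 1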